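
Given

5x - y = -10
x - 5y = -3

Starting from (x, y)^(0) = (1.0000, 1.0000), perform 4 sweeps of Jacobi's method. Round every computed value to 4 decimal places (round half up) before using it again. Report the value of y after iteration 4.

0.2096

Iteration 1:
  x = (-10 - (-1)·1.0000) / (5) = -1.8000
  y = (-3 - (1)·1.0000) / (-5) = 0.8000
Iteration 2:
  x = (-10 - (-1)·0.8000) / (5) = -1.8400
  y = (-3 - (1)·-1.8000) / (-5) = 0.2400
Iteration 3:
  x = (-10 - (-1)·0.2400) / (5) = -1.9520
  y = (-3 - (1)·-1.8400) / (-5) = 0.2320
Iteration 4:
  x = (-10 - (-1)·0.2320) / (5) = -1.9536
  y = (-3 - (1)·-1.9520) / (-5) = 0.2096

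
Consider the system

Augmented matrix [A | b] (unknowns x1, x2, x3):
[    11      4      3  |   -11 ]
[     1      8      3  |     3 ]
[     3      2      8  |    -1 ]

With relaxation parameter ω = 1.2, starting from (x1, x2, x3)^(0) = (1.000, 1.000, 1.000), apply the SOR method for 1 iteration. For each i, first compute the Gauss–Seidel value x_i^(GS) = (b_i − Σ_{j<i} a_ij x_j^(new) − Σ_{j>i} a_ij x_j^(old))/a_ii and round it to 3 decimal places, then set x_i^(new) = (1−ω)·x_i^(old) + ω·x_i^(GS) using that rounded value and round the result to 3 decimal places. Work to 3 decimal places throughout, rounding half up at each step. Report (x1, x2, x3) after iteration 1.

Iteration 1:
  x1: GS value = (-11 - (4)·1.000 - (3)·1.000) / (11) = -1.636;  x1 ← (1−ω)·1.000 + ω·-1.636 = -2.163
  x2: GS value = (3 - (1)·-2.163 - (3)·1.000) / (8) = 0.270;  x2 ← (1−ω)·1.000 + ω·0.270 = 0.124
  x3: GS value = (-1 - (3)·-2.163 - (2)·0.124) / (8) = 0.655;  x3 ← (1−ω)·1.000 + ω·0.655 = 0.586

(-2.163, 0.124, 0.586)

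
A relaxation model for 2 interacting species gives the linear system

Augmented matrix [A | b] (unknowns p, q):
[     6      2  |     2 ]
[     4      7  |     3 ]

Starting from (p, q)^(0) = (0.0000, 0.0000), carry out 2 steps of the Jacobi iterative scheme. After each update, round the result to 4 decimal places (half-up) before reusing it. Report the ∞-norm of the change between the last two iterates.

Iteration 1:
  p = (2 - (2)·0.0000) / (6) = 0.3333
  q = (3 - (4)·0.0000) / (7) = 0.4286
Iteration 2:
  p = (2 - (2)·0.4286) / (6) = 0.1905
  q = (3 - (4)·0.3333) / (7) = 0.2381
Change: (-0.1428, -0.1905) → max |·| = 0.1905

0.1905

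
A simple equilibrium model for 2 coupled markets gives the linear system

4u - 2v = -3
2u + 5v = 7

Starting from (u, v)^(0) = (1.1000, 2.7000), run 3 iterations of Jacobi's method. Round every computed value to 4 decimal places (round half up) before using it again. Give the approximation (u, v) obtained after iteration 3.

Iteration 1:
  u = (-3 - (-2)·2.7000) / (4) = 0.6000
  v = (7 - (2)·1.1000) / (5) = 0.9600
Iteration 2:
  u = (-3 - (-2)·0.9600) / (4) = -0.2700
  v = (7 - (2)·0.6000) / (5) = 1.1600
Iteration 3:
  u = (-3 - (-2)·1.1600) / (4) = -0.1700
  v = (7 - (2)·-0.2700) / (5) = 1.5080

(-0.1700, 1.5080)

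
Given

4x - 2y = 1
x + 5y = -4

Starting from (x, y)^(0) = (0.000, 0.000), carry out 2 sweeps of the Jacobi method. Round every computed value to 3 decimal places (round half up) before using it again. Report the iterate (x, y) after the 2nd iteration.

(-0.150, -0.850)

Iteration 1:
  x = (1 - (-2)·0.000) / (4) = 0.250
  y = (-4 - (1)·0.000) / (5) = -0.800
Iteration 2:
  x = (1 - (-2)·-0.800) / (4) = -0.150
  y = (-4 - (1)·0.250) / (5) = -0.850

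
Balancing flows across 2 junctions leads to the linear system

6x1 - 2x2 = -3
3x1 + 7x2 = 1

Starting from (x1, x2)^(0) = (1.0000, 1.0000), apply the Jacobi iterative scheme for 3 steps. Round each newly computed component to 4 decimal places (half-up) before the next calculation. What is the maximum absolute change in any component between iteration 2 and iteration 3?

0.1836

Iteration 1:
  x1 = (-3 - (-2)·1.0000) / (6) = -0.1667
  x2 = (1 - (3)·1.0000) / (7) = -0.2857
Iteration 2:
  x1 = (-3 - (-2)·-0.2857) / (6) = -0.5952
  x2 = (1 - (3)·-0.1667) / (7) = 0.2143
Iteration 3:
  x1 = (-3 - (-2)·0.2143) / (6) = -0.4286
  x2 = (1 - (3)·-0.5952) / (7) = 0.3979
Change: (0.1666, 0.1836) → max |·| = 0.1836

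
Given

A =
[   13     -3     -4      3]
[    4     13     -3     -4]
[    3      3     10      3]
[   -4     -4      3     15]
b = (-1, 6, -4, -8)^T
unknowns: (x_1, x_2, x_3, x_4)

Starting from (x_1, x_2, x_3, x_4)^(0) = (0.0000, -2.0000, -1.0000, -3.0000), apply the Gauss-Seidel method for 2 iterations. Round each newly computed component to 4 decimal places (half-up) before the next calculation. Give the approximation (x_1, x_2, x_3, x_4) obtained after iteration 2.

(0.2082, 0.2930, -0.2821, -0.3433)

Iteration 1:
  x_1 = (-1 - (-3)·-2.0000 - (-4)·-1.0000 - (3)·-3.0000) / (13) = -0.1538
  x_2 = (6 - (4)·-0.1538 - (-3)·-1.0000 - (-4)·-3.0000) / (13) = -0.6450
  x_3 = (-4 - (3)·-0.1538 - (3)·-0.6450 - (3)·-3.0000) / (10) = 0.7396
  x_4 = (-8 - (-4)·-0.1538 - (-4)·-0.6450 - (3)·0.7396) / (15) = -0.8943
Iteration 2:
  x_1 = (-1 - (-3)·-0.6450 - (-4)·0.7396 - (3)·-0.8943) / (13) = 0.2082
  x_2 = (6 - (4)·0.2082 - (-3)·0.7396 - (-4)·-0.8943) / (13) = 0.2930
  x_3 = (-4 - (3)·0.2082 - (3)·0.2930 - (3)·-0.8943) / (10) = -0.2821
  x_4 = (-8 - (-4)·0.2082 - (-4)·0.2930 - (3)·-0.2821) / (15) = -0.3433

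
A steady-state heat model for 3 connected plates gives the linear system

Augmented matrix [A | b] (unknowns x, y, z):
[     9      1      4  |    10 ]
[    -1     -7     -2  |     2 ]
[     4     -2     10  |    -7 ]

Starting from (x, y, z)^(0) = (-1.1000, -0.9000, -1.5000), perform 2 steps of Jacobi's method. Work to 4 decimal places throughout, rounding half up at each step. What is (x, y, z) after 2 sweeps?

(1.2733, -0.4283, -1.3911)

Iteration 1:
  x = (10 - (1)·-0.9000 - (4)·-1.5000) / (9) = 1.8778
  y = (2 - (-1)·-1.1000 - (-2)·-1.5000) / (-7) = 0.3000
  z = (-7 - (4)·-1.1000 - (-2)·-0.9000) / (10) = -0.4400
Iteration 2:
  x = (10 - (1)·0.3000 - (4)·-0.4400) / (9) = 1.2733
  y = (2 - (-1)·1.8778 - (-2)·-0.4400) / (-7) = -0.4283
  z = (-7 - (4)·1.8778 - (-2)·0.3000) / (10) = -1.3911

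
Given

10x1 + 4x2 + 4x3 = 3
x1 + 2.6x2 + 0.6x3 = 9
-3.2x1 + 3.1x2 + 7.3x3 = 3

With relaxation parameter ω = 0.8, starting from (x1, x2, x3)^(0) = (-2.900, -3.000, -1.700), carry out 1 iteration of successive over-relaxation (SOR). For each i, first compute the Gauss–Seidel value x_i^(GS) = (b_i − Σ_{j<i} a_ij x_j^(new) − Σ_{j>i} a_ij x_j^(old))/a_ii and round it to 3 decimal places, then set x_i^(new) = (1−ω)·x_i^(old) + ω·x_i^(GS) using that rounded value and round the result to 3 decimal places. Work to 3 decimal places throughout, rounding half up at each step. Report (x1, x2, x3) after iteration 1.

(1.164, 2.125, -0.325)

Iteration 1:
  x1: GS value = (3 - (4)·-3.000 - (4)·-1.700) / (10) = 2.180;  x1 ← (1−ω)·-2.900 + ω·2.180 = 1.164
  x2: GS value = (9 - (1)·1.164 - (0.6)·-1.700) / (2.6) = 3.406;  x2 ← (1−ω)·-3.000 + ω·3.406 = 2.125
  x3: GS value = (3 - (-3.2)·1.164 - (3.1)·2.125) / (7.3) = 0.019;  x3 ← (1−ω)·-1.700 + ω·0.019 = -0.325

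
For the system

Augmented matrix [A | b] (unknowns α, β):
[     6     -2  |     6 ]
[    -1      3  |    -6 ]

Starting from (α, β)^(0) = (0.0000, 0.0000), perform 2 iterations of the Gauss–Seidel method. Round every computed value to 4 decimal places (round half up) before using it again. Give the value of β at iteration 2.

-1.8519

Iteration 1:
  α = (6 - (-2)·0.0000) / (6) = 1.0000
  β = (-6 - (-1)·1.0000) / (3) = -1.6667
Iteration 2:
  α = (6 - (-2)·-1.6667) / (6) = 0.4444
  β = (-6 - (-1)·0.4444) / (3) = -1.8519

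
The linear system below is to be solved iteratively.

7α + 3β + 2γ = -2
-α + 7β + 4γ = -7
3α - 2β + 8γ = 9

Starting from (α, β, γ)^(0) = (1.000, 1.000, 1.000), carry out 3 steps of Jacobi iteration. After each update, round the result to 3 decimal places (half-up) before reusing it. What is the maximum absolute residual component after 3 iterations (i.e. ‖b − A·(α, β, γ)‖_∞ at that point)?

Iteration 1:
  α = (-2 - (3)·1.000 - (2)·1.000) / (7) = -1.000
  β = (-7 - (-1)·1.000 - (4)·1.000) / (7) = -1.429
  γ = (9 - (3)·1.000 - (-2)·1.000) / (8) = 1.000
Iteration 2:
  α = (-2 - (3)·-1.429 - (2)·1.000) / (7) = 0.041
  β = (-7 - (-1)·-1.000 - (4)·1.000) / (7) = -1.714
  γ = (9 - (3)·-1.000 - (-2)·-1.429) / (8) = 1.143
Iteration 3:
  α = (-2 - (3)·-1.714 - (2)·1.143) / (7) = 0.122
  β = (-7 - (-1)·0.041 - (4)·1.143) / (7) = -1.647
  γ = (9 - (3)·0.041 - (-2)·-1.714) / (8) = 0.681
Residual b − A·x = (0.725, 1.927, -0.108); ∞-norm = 1.927

1.927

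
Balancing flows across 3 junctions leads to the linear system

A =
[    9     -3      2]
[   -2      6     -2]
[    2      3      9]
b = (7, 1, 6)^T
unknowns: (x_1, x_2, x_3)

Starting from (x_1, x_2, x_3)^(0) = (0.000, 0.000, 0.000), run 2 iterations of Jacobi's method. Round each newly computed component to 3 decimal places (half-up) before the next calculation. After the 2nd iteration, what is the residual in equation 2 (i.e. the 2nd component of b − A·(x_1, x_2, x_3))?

-0.642

Iteration 1:
  x_1 = (7 - (-3)·0.000 - (2)·0.000) / (9) = 0.778
  x_2 = (1 - (-2)·0.000 - (-2)·0.000) / (6) = 0.167
  x_3 = (6 - (2)·0.000 - (3)·0.000) / (9) = 0.667
Iteration 2:
  x_1 = (7 - (-3)·0.167 - (2)·0.667) / (9) = 0.685
  x_2 = (1 - (-2)·0.778 - (-2)·0.667) / (6) = 0.648
  x_3 = (6 - (2)·0.778 - (3)·0.167) / (9) = 0.438
Residual b − A·x = (1.903, -0.642, -1.256)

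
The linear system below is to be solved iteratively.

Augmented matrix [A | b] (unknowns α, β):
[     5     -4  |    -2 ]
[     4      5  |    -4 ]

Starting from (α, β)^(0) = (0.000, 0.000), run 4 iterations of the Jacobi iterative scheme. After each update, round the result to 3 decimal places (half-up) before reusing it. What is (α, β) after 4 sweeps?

(-0.374, -0.173)

Iteration 1:
  α = (-2 - (-4)·0.000) / (5) = -0.400
  β = (-4 - (4)·0.000) / (5) = -0.800
Iteration 2:
  α = (-2 - (-4)·-0.800) / (5) = -1.040
  β = (-4 - (4)·-0.400) / (5) = -0.480
Iteration 3:
  α = (-2 - (-4)·-0.480) / (5) = -0.784
  β = (-4 - (4)·-1.040) / (5) = 0.032
Iteration 4:
  α = (-2 - (-4)·0.032) / (5) = -0.374
  β = (-4 - (4)·-0.784) / (5) = -0.173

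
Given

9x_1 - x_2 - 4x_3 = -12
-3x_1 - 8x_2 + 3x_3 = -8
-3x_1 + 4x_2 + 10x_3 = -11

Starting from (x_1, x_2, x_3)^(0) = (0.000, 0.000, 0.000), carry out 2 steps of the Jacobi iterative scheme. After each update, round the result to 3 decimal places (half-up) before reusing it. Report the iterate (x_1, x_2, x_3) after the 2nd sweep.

(-1.711, 1.087, -1.900)

Iteration 1:
  x_1 = (-12 - (-1)·0.000 - (-4)·0.000) / (9) = -1.333
  x_2 = (-8 - (-3)·0.000 - (3)·0.000) / (-8) = 1.000
  x_3 = (-11 - (-3)·0.000 - (4)·0.000) / (10) = -1.100
Iteration 2:
  x_1 = (-12 - (-1)·1.000 - (-4)·-1.100) / (9) = -1.711
  x_2 = (-8 - (-3)·-1.333 - (3)·-1.100) / (-8) = 1.087
  x_3 = (-11 - (-3)·-1.333 - (4)·1.000) / (10) = -1.900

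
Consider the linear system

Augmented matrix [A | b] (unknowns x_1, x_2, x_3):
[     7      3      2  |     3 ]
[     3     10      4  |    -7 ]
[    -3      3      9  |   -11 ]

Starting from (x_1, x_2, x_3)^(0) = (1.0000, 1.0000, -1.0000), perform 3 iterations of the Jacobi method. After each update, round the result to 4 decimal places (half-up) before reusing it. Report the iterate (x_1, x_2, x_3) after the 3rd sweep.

Iteration 1:
  x_1 = (3 - (3)·1.0000 - (2)·-1.0000) / (7) = 0.2857
  x_2 = (-7 - (3)·1.0000 - (4)·-1.0000) / (10) = -0.6000
  x_3 = (-11 - (-3)·1.0000 - (3)·1.0000) / (9) = -1.2222
Iteration 2:
  x_1 = (3 - (3)·-0.6000 - (2)·-1.2222) / (7) = 1.0349
  x_2 = (-7 - (3)·0.2857 - (4)·-1.2222) / (10) = -0.2968
  x_3 = (-11 - (-3)·0.2857 - (3)·-0.6000) / (9) = -0.9270
Iteration 3:
  x_1 = (3 - (3)·-0.2968 - (2)·-0.9270) / (7) = 0.8206
  x_2 = (-7 - (3)·1.0349 - (4)·-0.9270) / (10) = -0.6397
  x_3 = (-11 - (-3)·1.0349 - (3)·-0.2968) / (9) = -0.7783

(0.8206, -0.6397, -0.7783)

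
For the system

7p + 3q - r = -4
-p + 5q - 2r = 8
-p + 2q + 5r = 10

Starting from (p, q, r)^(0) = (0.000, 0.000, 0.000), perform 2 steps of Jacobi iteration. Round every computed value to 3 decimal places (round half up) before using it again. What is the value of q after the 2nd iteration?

Iteration 1:
  p = (-4 - (3)·0.000 - (-1)·0.000) / (7) = -0.571
  q = (8 - (-1)·0.000 - (-2)·0.000) / (5) = 1.600
  r = (10 - (-1)·0.000 - (2)·0.000) / (5) = 2.000
Iteration 2:
  p = (-4 - (3)·1.600 - (-1)·2.000) / (7) = -0.971
  q = (8 - (-1)·-0.571 - (-2)·2.000) / (5) = 2.286
  r = (10 - (-1)·-0.571 - (2)·1.600) / (5) = 1.246

2.286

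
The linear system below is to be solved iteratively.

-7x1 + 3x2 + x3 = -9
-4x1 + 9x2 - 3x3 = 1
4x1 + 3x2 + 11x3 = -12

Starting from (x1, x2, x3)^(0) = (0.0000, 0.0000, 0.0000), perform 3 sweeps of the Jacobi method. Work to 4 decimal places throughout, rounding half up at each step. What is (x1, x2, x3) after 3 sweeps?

(1.1954, 0.1049, -1.6061)

Iteration 1:
  x1 = (-9 - (3)·0.0000 - (1)·0.0000) / (-7) = 1.2857
  x2 = (1 - (-4)·0.0000 - (-3)·0.0000) / (9) = 0.1111
  x3 = (-12 - (4)·0.0000 - (3)·0.0000) / (11) = -1.0909
Iteration 2:
  x1 = (-9 - (3)·0.1111 - (1)·-1.0909) / (-7) = 1.1775
  x2 = (1 - (-4)·1.2857 - (-3)·-1.0909) / (9) = 0.3189
  x3 = (-12 - (4)·1.2857 - (3)·0.1111) / (11) = -1.5887
Iteration 3:
  x1 = (-9 - (3)·0.3189 - (1)·-1.5887) / (-7) = 1.1954
  x2 = (1 - (-4)·1.1775 - (-3)·-1.5887) / (9) = 0.1049
  x3 = (-12 - (4)·1.1775 - (3)·0.3189) / (11) = -1.6061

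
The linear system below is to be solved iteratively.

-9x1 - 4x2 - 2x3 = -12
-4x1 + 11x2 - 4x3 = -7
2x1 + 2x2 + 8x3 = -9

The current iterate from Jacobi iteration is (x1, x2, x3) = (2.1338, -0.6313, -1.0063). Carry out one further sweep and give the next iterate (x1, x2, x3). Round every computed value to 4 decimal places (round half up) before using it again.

One sweep:
  x1 = (-12 - (-4)·-0.6313 - (-2)·-1.0063) / (-9) = 1.8375
  x2 = (-7 - (-4)·2.1338 - (-4)·-1.0063) / (11) = -0.2264
  x3 = (-9 - (2)·2.1338 - (2)·-0.6313) / (8) = -1.5006

(1.8375, -0.2264, -1.5006)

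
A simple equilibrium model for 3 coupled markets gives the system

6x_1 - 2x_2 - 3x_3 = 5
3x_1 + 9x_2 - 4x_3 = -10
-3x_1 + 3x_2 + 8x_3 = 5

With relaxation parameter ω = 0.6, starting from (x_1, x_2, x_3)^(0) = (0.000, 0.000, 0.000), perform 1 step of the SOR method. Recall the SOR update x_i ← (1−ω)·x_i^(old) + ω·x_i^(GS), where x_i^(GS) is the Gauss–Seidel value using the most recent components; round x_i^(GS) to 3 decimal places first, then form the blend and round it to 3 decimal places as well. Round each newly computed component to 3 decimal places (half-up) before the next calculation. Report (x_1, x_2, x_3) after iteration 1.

(0.500, -0.767, 0.660)

Iteration 1:
  x_1: GS value = (5 - (-2)·0.000 - (-3)·0.000) / (6) = 0.833;  x_1 ← (1−ω)·0.000 + ω·0.833 = 0.500
  x_2: GS value = (-10 - (3)·0.500 - (-4)·0.000) / (9) = -1.278;  x_2 ← (1−ω)·0.000 + ω·-1.278 = -0.767
  x_3: GS value = (5 - (-3)·0.500 - (3)·-0.767) / (8) = 1.100;  x_3 ← (1−ω)·0.000 + ω·1.100 = 0.660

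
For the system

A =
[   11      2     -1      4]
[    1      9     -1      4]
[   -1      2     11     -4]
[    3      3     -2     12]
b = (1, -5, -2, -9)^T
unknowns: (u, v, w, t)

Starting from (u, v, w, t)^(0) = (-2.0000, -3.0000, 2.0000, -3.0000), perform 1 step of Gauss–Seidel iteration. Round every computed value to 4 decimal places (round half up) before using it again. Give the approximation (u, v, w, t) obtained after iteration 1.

(1.9091, 0.7879, -1.2424, -1.6313)

Iteration 1:
  u = (1 - (2)·-3.0000 - (-1)·2.0000 - (4)·-3.0000) / (11) = 1.9091
  v = (-5 - (1)·1.9091 - (-1)·2.0000 - (4)·-3.0000) / (9) = 0.7879
  w = (-2 - (-1)·1.9091 - (2)·0.7879 - (-4)·-3.0000) / (11) = -1.2424
  t = (-9 - (3)·1.9091 - (3)·0.7879 - (-2)·-1.2424) / (12) = -1.6313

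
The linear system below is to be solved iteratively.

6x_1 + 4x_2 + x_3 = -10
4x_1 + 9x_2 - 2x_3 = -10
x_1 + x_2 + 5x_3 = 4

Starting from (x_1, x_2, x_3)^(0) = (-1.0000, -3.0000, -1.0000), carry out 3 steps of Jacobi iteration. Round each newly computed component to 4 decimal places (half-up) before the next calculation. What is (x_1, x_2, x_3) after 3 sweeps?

Iteration 1:
  x_1 = (-10 - (4)·-3.0000 - (1)·-1.0000) / (6) = 0.5000
  x_2 = (-10 - (4)·-1.0000 - (-2)·-1.0000) / (9) = -0.8889
  x_3 = (4 - (1)·-1.0000 - (1)·-3.0000) / (5) = 1.6000
Iteration 2:
  x_1 = (-10 - (4)·-0.8889 - (1)·1.6000) / (6) = -1.3407
  x_2 = (-10 - (4)·0.5000 - (-2)·1.6000) / (9) = -0.9778
  x_3 = (4 - (1)·0.5000 - (1)·-0.8889) / (5) = 0.8778
Iteration 3:
  x_1 = (-10 - (4)·-0.9778 - (1)·0.8778) / (6) = -1.1611
  x_2 = (-10 - (4)·-1.3407 - (-2)·0.8778) / (9) = -0.3202
  x_3 = (4 - (1)·-1.3407 - (1)·-0.9778) / (5) = 1.2637

(-1.1611, -0.3202, 1.2637)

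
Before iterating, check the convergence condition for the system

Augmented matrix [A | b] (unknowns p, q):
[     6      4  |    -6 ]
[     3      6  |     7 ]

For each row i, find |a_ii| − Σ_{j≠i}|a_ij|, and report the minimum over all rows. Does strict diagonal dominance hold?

2

row 1: |6| − (4) = 2
row 2: |6| − (3) = 3
minimum over rows = 2 → strictly diagonally dominant (convergence guaranteed)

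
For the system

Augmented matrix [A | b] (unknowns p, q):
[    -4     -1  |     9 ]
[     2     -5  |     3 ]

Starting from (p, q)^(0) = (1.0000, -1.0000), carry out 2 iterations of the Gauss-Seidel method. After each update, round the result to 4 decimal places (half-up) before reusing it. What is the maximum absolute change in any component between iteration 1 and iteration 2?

0.1000

Iteration 1:
  p = (9 - (-1)·-1.0000) / (-4) = -2.0000
  q = (3 - (2)·-2.0000) / (-5) = -1.4000
Iteration 2:
  p = (9 - (-1)·-1.4000) / (-4) = -1.9000
  q = (3 - (2)·-1.9000) / (-5) = -1.3600
Change: (0.1000, 0.0400) → max |·| = 0.1000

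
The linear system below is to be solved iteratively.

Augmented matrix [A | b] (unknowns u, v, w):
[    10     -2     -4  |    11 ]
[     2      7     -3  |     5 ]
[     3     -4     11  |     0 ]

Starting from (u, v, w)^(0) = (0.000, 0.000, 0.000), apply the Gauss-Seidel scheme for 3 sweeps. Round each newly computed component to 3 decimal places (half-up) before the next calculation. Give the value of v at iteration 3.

0.323

Iteration 1:
  u = (11 - (-2)·0.000 - (-4)·0.000) / (10) = 1.100
  v = (5 - (2)·1.100 - (-3)·0.000) / (7) = 0.400
  w = (0 - (3)·1.100 - (-4)·0.400) / (11) = -0.155
Iteration 2:
  u = (11 - (-2)·0.400 - (-4)·-0.155) / (10) = 1.118
  v = (5 - (2)·1.118 - (-3)·-0.155) / (7) = 0.328
  w = (0 - (3)·1.118 - (-4)·0.328) / (11) = -0.186
Iteration 3:
  u = (11 - (-2)·0.328 - (-4)·-0.186) / (10) = 1.091
  v = (5 - (2)·1.091 - (-3)·-0.186) / (7) = 0.323
  w = (0 - (3)·1.091 - (-4)·0.323) / (11) = -0.180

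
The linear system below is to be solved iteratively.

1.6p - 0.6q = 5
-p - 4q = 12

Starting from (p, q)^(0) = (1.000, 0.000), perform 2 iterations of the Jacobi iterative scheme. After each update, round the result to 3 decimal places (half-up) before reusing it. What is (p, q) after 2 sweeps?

Iteration 1:
  p = (5 - (-0.6)·0.000) / (1.6) = 3.125
  q = (12 - (-1)·1.000) / (-4) = -3.250
Iteration 2:
  p = (5 - (-0.6)·-3.250) / (1.6) = 1.906
  q = (12 - (-1)·3.125) / (-4) = -3.781

(1.906, -3.781)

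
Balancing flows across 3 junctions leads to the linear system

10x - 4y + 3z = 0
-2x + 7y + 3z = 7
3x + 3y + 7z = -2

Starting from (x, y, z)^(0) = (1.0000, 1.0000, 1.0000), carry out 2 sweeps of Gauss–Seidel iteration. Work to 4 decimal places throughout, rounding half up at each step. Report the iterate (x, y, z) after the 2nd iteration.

Iteration 1:
  x = (0 - (-4)·1.0000 - (3)·1.0000) / (10) = 0.1000
  y = (7 - (-2)·0.1000 - (3)·1.0000) / (7) = 0.6000
  z = (-2 - (3)·0.1000 - (3)·0.6000) / (7) = -0.5857
Iteration 2:
  x = (0 - (-4)·0.6000 - (3)·-0.5857) / (10) = 0.4157
  y = (7 - (-2)·0.4157 - (3)·-0.5857) / (7) = 1.3698
  z = (-2 - (3)·0.4157 - (3)·1.3698) / (7) = -1.0509

(0.4157, 1.3698, -1.0509)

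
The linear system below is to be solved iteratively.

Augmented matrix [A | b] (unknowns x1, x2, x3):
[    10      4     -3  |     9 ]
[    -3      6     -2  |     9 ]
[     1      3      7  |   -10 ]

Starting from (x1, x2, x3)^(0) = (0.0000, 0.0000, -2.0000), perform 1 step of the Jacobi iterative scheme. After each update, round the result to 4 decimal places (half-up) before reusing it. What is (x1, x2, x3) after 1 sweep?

(0.3000, 0.8333, -1.4286)

Iteration 1:
  x1 = (9 - (4)·0.0000 - (-3)·-2.0000) / (10) = 0.3000
  x2 = (9 - (-3)·0.0000 - (-2)·-2.0000) / (6) = 0.8333
  x3 = (-10 - (1)·0.0000 - (3)·0.0000) / (7) = -1.4286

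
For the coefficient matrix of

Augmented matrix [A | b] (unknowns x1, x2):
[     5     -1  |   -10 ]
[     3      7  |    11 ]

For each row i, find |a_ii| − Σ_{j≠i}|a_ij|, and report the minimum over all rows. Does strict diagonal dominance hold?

row 1: |5| − (1) = 4
row 2: |7| − (3) = 4
minimum over rows = 4 → strictly diagonally dominant (convergence guaranteed)

4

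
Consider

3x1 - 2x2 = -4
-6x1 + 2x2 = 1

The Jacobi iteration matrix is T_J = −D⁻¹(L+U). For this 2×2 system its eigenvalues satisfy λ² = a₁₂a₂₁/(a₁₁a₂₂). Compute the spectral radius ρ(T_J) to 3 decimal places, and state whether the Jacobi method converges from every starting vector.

a₁₂a₂₁/(a₁₁a₂₂) = (-2)·(-6) / ((3)·(2)) = 2.000000
ρ = √|2.000000| = √2.000000 = 1.414
ρ > 1, so Jacobi diverges

1.414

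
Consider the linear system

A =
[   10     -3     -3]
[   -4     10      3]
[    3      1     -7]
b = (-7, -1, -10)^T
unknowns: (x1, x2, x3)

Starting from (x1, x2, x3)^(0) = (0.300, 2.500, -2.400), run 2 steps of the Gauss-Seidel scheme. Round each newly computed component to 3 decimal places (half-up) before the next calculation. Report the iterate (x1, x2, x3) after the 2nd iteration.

(-0.237, -0.552, 1.248)

Iteration 1:
  x1 = (-7 - (-3)·2.500 - (-3)·-2.400) / (10) = -0.670
  x2 = (-1 - (-4)·-0.670 - (3)·-2.400) / (10) = 0.352
  x3 = (-10 - (3)·-0.670 - (1)·0.352) / (-7) = 1.192
Iteration 2:
  x1 = (-7 - (-3)·0.352 - (-3)·1.192) / (10) = -0.237
  x2 = (-1 - (-4)·-0.237 - (3)·1.192) / (10) = -0.552
  x3 = (-10 - (3)·-0.237 - (1)·-0.552) / (-7) = 1.248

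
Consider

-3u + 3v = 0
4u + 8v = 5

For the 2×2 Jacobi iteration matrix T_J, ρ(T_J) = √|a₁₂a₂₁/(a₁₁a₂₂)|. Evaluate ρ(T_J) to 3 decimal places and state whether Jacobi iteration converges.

a₁₂a₂₁/(a₁₁a₂₂) = (3)·(4) / ((-3)·(8)) = -0.500000
ρ = √|-0.500000| = √0.500000 = 0.707
ρ < 1, so Jacobi converges

0.707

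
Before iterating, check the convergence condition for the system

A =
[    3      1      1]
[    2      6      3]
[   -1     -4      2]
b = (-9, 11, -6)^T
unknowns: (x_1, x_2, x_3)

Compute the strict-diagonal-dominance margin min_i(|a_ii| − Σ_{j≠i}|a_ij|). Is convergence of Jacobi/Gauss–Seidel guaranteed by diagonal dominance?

row 1: |3| − (1+1) = 1
row 2: |6| − (2+3) = 1
row 3: |2| − (1+4) = -3
minimum over rows = -3 → not strictly diagonally dominant

-3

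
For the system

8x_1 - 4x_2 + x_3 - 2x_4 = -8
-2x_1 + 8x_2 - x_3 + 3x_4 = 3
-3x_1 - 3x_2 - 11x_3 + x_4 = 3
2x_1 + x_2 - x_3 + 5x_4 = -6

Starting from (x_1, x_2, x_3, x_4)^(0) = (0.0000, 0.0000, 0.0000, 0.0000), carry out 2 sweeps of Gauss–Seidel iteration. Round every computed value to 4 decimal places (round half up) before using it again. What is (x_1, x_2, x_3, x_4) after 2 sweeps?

(-1.1412, 0.3974, -0.1455, -0.8521)

Iteration 1:
  x_1 = (-8 - (-4)·0.0000 - (1)·0.0000 - (-2)·0.0000) / (8) = -1.0000
  x_2 = (3 - (-2)·-1.0000 - (-1)·0.0000 - (3)·0.0000) / (8) = 0.1250
  x_3 = (3 - (-3)·-1.0000 - (-3)·0.1250 - (1)·0.0000) / (-11) = -0.0341
  x_4 = (-6 - (2)·-1.0000 - (1)·0.1250 - (-1)·-0.0341) / (5) = -0.8318
Iteration 2:
  x_1 = (-8 - (-4)·0.1250 - (1)·-0.0341 - (-2)·-0.8318) / (8) = -1.1412
  x_2 = (3 - (-2)·-1.1412 - (-1)·-0.0341 - (3)·-0.8318) / (8) = 0.3974
  x_3 = (3 - (-3)·-1.1412 - (-3)·0.3974 - (1)·-0.8318) / (-11) = -0.1455
  x_4 = (-6 - (2)·-1.1412 - (1)·0.3974 - (-1)·-0.1455) / (5) = -0.8521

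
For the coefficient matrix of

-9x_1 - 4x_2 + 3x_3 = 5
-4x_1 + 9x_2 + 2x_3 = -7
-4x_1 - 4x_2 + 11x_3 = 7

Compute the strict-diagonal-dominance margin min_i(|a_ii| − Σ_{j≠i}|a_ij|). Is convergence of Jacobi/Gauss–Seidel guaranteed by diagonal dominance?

row 1: |-9| − (4+3) = 2
row 2: |9| − (4+2) = 3
row 3: |11| − (4+4) = 3
minimum over rows = 2 → strictly diagonally dominant (convergence guaranteed)

2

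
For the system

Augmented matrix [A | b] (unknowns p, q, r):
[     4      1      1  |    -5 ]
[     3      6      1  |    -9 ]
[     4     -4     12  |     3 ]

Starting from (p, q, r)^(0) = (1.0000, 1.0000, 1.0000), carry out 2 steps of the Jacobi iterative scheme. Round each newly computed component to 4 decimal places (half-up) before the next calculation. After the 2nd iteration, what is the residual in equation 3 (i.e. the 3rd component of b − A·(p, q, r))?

Iteration 1:
  p = (-5 - (1)·1.0000 - (1)·1.0000) / (4) = -1.7500
  q = (-9 - (3)·1.0000 - (1)·1.0000) / (6) = -2.1667
  r = (3 - (4)·1.0000 - (-4)·1.0000) / (12) = 0.2500
Iteration 2:
  p = (-5 - (1)·-2.1667 - (1)·0.2500) / (4) = -0.7708
  q = (-9 - (3)·-1.7500 - (1)·0.2500) / (6) = -0.6667
  r = (3 - (4)·-1.7500 - (-4)·-2.1667) / (12) = 0.1111
Residual b − A·x = (-1.3612, -2.7985, 2.0832)

2.0832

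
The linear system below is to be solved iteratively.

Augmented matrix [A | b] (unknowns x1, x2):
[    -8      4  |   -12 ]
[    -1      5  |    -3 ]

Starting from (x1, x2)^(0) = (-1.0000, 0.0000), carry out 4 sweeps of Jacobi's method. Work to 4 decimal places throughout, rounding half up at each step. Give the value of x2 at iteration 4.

-0.3300

Iteration 1:
  x1 = (-12 - (4)·0.0000) / (-8) = 1.5000
  x2 = (-3 - (-1)·-1.0000) / (5) = -0.8000
Iteration 2:
  x1 = (-12 - (4)·-0.8000) / (-8) = 1.1000
  x2 = (-3 - (-1)·1.5000) / (5) = -0.3000
Iteration 3:
  x1 = (-12 - (4)·-0.3000) / (-8) = 1.3500
  x2 = (-3 - (-1)·1.1000) / (5) = -0.3800
Iteration 4:
  x1 = (-12 - (4)·-0.3800) / (-8) = 1.3100
  x2 = (-3 - (-1)·1.3500) / (5) = -0.3300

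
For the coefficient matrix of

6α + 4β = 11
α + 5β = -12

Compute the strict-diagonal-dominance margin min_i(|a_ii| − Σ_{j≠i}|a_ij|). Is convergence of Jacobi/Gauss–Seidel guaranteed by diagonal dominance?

row 1: |6| − (4) = 2
row 2: |5| − (1) = 4
minimum over rows = 2 → strictly diagonally dominant (convergence guaranteed)

2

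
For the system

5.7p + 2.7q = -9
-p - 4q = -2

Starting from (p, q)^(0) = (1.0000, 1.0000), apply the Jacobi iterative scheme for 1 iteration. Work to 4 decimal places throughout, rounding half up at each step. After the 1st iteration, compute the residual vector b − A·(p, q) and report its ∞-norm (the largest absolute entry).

3.0526

Iteration 1:
  p = (-9 - (2.7)·1.0000) / (5.7) = -2.0526
  q = (-2 - (-1)·1.0000) / (-4) = 0.2500
Residual b − A·x = (2.0248, -3.0526); ∞-norm = 3.0526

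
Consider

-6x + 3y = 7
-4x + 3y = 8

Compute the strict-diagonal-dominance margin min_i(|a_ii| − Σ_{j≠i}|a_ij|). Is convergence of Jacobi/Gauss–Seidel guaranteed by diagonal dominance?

row 1: |-6| − (3) = 3
row 2: |3| − (4) = -1
minimum over rows = -1 → not strictly diagonally dominant

-1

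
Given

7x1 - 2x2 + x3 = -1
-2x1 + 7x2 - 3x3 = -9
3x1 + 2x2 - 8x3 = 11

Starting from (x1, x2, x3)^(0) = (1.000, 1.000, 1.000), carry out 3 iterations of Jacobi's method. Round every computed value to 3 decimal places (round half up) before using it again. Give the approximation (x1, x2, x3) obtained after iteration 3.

(-0.385, -1.993, -1.851)

Iteration 1:
  x1 = (-1 - (-2)·1.000 - (1)·1.000) / (7) = 0.000
  x2 = (-9 - (-2)·1.000 - (-3)·1.000) / (7) = -0.571
  x3 = (11 - (3)·1.000 - (2)·1.000) / (-8) = -0.750
Iteration 2:
  x1 = (-1 - (-2)·-0.571 - (1)·-0.750) / (7) = -0.199
  x2 = (-9 - (-2)·0.000 - (-3)·-0.750) / (7) = -1.607
  x3 = (11 - (3)·0.000 - (2)·-0.571) / (-8) = -1.518
Iteration 3:
  x1 = (-1 - (-2)·-1.607 - (1)·-1.518) / (7) = -0.385
  x2 = (-9 - (-2)·-0.199 - (-3)·-1.518) / (7) = -1.993
  x3 = (11 - (3)·-0.199 - (2)·-1.607) / (-8) = -1.851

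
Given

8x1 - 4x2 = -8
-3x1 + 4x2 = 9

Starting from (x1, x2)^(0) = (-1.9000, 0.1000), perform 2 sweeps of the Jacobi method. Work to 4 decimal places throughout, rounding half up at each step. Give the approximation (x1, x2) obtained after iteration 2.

(-0.5875, 1.5375)

Iteration 1:
  x1 = (-8 - (-4)·0.1000) / (8) = -0.9500
  x2 = (9 - (-3)·-1.9000) / (4) = 0.8250
Iteration 2:
  x1 = (-8 - (-4)·0.8250) / (8) = -0.5875
  x2 = (9 - (-3)·-0.9500) / (4) = 1.5375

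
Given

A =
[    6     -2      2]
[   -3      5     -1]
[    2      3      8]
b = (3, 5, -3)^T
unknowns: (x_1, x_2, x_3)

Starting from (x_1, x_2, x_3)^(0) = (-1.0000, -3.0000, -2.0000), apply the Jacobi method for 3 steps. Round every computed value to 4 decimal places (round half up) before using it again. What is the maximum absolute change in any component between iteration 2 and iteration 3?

Iteration 1:
  x_1 = (3 - (-2)·-3.0000 - (2)·-2.0000) / (6) = 0.1667
  x_2 = (5 - (-3)·-1.0000 - (-1)·-2.0000) / (5) = 0.0000
  x_3 = (-3 - (2)·-1.0000 - (3)·-3.0000) / (8) = 1.0000
Iteration 2:
  x_1 = (3 - (-2)·0.0000 - (2)·1.0000) / (6) = 0.1667
  x_2 = (5 - (-3)·0.1667 - (-1)·1.0000) / (5) = 1.3000
  x_3 = (-3 - (2)·0.1667 - (3)·0.0000) / (8) = -0.4167
Iteration 3:
  x_1 = (3 - (-2)·1.3000 - (2)·-0.4167) / (6) = 1.0722
  x_2 = (5 - (-3)·0.1667 - (-1)·-0.4167) / (5) = 1.0167
  x_3 = (-3 - (2)·0.1667 - (3)·1.3000) / (8) = -0.9042
Change: (0.9055, -0.2833, -0.4875) → max |·| = 0.9055

0.9055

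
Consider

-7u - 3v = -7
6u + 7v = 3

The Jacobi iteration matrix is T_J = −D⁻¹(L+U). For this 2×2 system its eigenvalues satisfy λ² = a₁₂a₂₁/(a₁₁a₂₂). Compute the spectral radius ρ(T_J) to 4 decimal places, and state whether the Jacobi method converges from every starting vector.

0.6061

a₁₂a₂₁/(a₁₁a₂₂) = (-3)·(6) / ((-7)·(7)) = 0.367347
ρ = √|0.367347| = √0.367347 = 0.6061
ρ < 1, so Jacobi converges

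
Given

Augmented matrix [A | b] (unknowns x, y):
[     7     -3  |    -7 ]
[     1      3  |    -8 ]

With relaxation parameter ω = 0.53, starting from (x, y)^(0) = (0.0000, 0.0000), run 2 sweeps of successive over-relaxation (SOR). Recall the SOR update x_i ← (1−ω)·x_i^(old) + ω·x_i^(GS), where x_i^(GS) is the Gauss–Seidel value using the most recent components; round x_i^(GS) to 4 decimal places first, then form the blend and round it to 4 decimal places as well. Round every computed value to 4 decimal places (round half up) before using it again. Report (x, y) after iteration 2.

Iteration 1:
  x: GS value = (-7 - (-3)·0.0000) / (7) = -1.0000;  x ← (1−ω)·0.0000 + ω·-1.0000 = -0.5300
  y: GS value = (-8 - (1)·-0.5300) / (3) = -2.4900;  y ← (1−ω)·0.0000 + ω·-2.4900 = -1.3197
Iteration 2:
  x: GS value = (-7 - (-3)·-1.3197) / (7) = -1.5656;  x ← (1−ω)·-0.5300 + ω·-1.5656 = -1.0789
  y: GS value = (-8 - (1)·-1.0789) / (3) = -2.3070;  y ← (1−ω)·-1.3197 + ω·-2.3070 = -1.8430

(-1.0789, -1.8430)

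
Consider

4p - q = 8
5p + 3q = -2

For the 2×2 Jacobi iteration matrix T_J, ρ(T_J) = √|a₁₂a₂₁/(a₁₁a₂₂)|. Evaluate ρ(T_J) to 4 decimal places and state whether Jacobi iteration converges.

0.6455

a₁₂a₂₁/(a₁₁a₂₂) = (-1)·(5) / ((4)·(3)) = -0.416667
ρ = √|-0.416667| = √0.416667 = 0.6455
ρ < 1, so Jacobi converges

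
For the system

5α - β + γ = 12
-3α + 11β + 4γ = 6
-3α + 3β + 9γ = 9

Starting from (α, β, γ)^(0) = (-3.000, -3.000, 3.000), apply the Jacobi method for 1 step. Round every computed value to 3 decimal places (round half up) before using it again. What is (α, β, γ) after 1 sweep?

Iteration 1:
  α = (12 - (-1)·-3.000 - (1)·3.000) / (5) = 1.200
  β = (6 - (-3)·-3.000 - (4)·3.000) / (11) = -1.364
  γ = (9 - (-3)·-3.000 - (3)·-3.000) / (9) = 1.000

(1.200, -1.364, 1.000)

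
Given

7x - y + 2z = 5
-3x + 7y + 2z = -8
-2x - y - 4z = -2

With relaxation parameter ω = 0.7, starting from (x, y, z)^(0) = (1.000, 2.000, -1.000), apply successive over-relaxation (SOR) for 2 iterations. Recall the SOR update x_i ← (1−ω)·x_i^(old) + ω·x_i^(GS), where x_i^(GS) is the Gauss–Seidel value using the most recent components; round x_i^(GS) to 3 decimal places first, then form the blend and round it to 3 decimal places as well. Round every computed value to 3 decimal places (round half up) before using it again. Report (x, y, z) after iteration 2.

Iteration 1:
  x: GS value = (5 - (-1)·2.000 - (2)·-1.000) / (7) = 1.286;  x ← (1−ω)·1.000 + ω·1.286 = 1.200
  y: GS value = (-8 - (-3)·1.200 - (2)·-1.000) / (7) = -0.343;  y ← (1−ω)·2.000 + ω·-0.343 = 0.360
  z: GS value = (-2 - (-2)·1.200 - (-1)·0.360) / (-4) = -0.190;  z ← (1−ω)·-1.000 + ω·-0.190 = -0.433
Iteration 2:
  x: GS value = (5 - (-1)·0.360 - (2)·-0.433) / (7) = 0.889;  x ← (1−ω)·1.200 + ω·0.889 = 0.982
  y: GS value = (-8 - (-3)·0.982 - (2)·-0.433) / (7) = -0.598;  y ← (1−ω)·0.360 + ω·-0.598 = -0.311
  z: GS value = (-2 - (-2)·0.982 - (-1)·-0.311) / (-4) = 0.087;  z ← (1−ω)·-0.433 + ω·0.087 = -0.069

(0.982, -0.311, -0.069)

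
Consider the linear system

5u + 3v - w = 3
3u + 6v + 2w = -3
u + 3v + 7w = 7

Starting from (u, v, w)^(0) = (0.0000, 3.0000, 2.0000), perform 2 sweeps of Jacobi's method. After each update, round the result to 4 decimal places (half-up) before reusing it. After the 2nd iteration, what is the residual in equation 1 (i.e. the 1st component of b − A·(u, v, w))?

-1.5858

Iteration 1:
  u = (3 - (3)·3.0000 - (-1)·2.0000) / (5) = -0.8000
  v = (-3 - (3)·0.0000 - (2)·2.0000) / (6) = -1.1667
  w = (7 - (1)·0.0000 - (3)·3.0000) / (7) = -0.2857
Iteration 2:
  u = (3 - (3)·-1.1667 - (-1)·-0.2857) / (5) = 1.2429
  v = (-3 - (3)·-0.8000 - (2)·-0.2857) / (6) = -0.0048
  w = (7 - (1)·-0.8000 - (3)·-1.1667) / (7) = 1.6143
Residual b − A·x = (-1.5858, -9.9285, -5.5286)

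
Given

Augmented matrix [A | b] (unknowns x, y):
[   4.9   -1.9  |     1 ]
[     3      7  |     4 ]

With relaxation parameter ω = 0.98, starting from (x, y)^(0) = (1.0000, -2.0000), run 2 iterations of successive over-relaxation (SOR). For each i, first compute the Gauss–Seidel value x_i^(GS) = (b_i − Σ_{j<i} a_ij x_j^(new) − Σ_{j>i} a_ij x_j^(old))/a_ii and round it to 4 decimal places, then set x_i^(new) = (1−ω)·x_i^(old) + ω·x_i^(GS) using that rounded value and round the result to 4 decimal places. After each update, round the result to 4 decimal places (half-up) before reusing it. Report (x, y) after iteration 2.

(0.4730, 0.3763)

Iteration 1:
  x: GS value = (1 - (-1.9)·-2.0000) / (4.9) = -0.5714;  x ← (1−ω)·1.0000 + ω·-0.5714 = -0.5400
  y: GS value = (4 - (3)·-0.5400) / (7) = 0.8029;  y ← (1−ω)·-2.0000 + ω·0.8029 = 0.7468
Iteration 2:
  x: GS value = (1 - (-1.9)·0.7468) / (4.9) = 0.4937;  x ← (1−ω)·-0.5400 + ω·0.4937 = 0.4730
  y: GS value = (4 - (3)·0.4730) / (7) = 0.3687;  y ← (1−ω)·0.7468 + ω·0.3687 = 0.3763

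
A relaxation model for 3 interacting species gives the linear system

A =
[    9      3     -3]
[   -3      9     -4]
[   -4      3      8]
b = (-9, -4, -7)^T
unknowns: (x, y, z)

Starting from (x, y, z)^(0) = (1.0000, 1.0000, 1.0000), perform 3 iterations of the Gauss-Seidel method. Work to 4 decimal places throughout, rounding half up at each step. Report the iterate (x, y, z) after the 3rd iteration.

(-0.8515, -1.1681, -0.8627)

Iteration 1:
  x = (-9 - (3)·1.0000 - (-3)·1.0000) / (9) = -1.0000
  y = (-4 - (-3)·-1.0000 - (-4)·1.0000) / (9) = -0.3333
  z = (-7 - (-4)·-1.0000 - (3)·-0.3333) / (8) = -1.2500
Iteration 2:
  x = (-9 - (3)·-0.3333 - (-3)·-1.2500) / (9) = -1.3056
  y = (-4 - (-3)·-1.3056 - (-4)·-1.2500) / (9) = -1.4352
  z = (-7 - (-4)·-1.3056 - (3)·-1.4352) / (8) = -0.9896
Iteration 3:
  x = (-9 - (3)·-1.4352 - (-3)·-0.9896) / (9) = -0.8515
  y = (-4 - (-3)·-0.8515 - (-4)·-0.9896) / (9) = -1.1681
  z = (-7 - (-4)·-0.8515 - (3)·-1.1681) / (8) = -0.8627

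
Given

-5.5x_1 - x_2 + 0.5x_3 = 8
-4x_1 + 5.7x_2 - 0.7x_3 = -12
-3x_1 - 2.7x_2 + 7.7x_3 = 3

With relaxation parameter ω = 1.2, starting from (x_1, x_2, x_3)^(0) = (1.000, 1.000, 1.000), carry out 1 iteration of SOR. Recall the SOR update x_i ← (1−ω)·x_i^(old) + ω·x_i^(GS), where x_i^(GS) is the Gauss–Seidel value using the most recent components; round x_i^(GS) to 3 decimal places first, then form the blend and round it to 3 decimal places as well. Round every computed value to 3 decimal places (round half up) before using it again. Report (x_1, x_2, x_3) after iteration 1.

(-2.054, -4.309, -2.506)

Iteration 1:
  x_1: GS value = (8 - (-1)·1.000 - (0.5)·1.000) / (-5.5) = -1.545;  x_1 ← (1−ω)·1.000 + ω·-1.545 = -2.054
  x_2: GS value = (-12 - (-4)·-2.054 - (-0.7)·1.000) / (5.7) = -3.424;  x_2 ← (1−ω)·1.000 + ω·-3.424 = -4.309
  x_3: GS value = (3 - (-3)·-2.054 - (-2.7)·-4.309) / (7.7) = -1.922;  x_3 ← (1−ω)·1.000 + ω·-1.922 = -2.506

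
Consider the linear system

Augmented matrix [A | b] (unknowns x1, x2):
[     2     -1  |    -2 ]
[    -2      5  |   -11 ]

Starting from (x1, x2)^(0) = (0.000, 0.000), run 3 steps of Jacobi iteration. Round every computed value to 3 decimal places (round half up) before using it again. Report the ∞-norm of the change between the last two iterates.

0.440

Iteration 1:
  x1 = (-2 - (-1)·0.000) / (2) = -1.000
  x2 = (-11 - (-2)·0.000) / (5) = -2.200
Iteration 2:
  x1 = (-2 - (-1)·-2.200) / (2) = -2.100
  x2 = (-11 - (-2)·-1.000) / (5) = -2.600
Iteration 3:
  x1 = (-2 - (-1)·-2.600) / (2) = -2.300
  x2 = (-11 - (-2)·-2.100) / (5) = -3.040
Change: (-0.200, -0.440) → max |·| = 0.440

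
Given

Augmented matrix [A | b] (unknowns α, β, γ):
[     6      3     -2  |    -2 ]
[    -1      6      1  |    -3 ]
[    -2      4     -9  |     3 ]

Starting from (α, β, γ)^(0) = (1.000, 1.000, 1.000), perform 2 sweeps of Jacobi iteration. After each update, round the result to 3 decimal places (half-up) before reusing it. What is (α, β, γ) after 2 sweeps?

(-0.120, -0.565, -0.444)

Iteration 1:
  α = (-2 - (3)·1.000 - (-2)·1.000) / (6) = -0.500
  β = (-3 - (-1)·1.000 - (1)·1.000) / (6) = -0.500
  γ = (3 - (-2)·1.000 - (4)·1.000) / (-9) = -0.111
Iteration 2:
  α = (-2 - (3)·-0.500 - (-2)·-0.111) / (6) = -0.120
  β = (-3 - (-1)·-0.500 - (1)·-0.111) / (6) = -0.565
  γ = (3 - (-2)·-0.500 - (4)·-0.500) / (-9) = -0.444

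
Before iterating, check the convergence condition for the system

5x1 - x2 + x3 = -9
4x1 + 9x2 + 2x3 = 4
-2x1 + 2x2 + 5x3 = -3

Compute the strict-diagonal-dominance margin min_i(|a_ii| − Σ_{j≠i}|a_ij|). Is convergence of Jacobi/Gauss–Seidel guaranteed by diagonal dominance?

1

row 1: |5| − (1+1) = 3
row 2: |9| − (4+2) = 3
row 3: |5| − (2+2) = 1
minimum over rows = 1 → strictly diagonally dominant (convergence guaranteed)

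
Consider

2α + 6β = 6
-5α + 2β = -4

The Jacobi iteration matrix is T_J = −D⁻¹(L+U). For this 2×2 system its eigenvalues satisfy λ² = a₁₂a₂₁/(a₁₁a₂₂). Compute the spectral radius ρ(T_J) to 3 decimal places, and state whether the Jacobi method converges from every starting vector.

2.739

a₁₂a₂₁/(a₁₁a₂₂) = (6)·(-5) / ((2)·(2)) = -7.500000
ρ = √|-7.500000| = √7.500000 = 2.739
ρ > 1, so Jacobi diverges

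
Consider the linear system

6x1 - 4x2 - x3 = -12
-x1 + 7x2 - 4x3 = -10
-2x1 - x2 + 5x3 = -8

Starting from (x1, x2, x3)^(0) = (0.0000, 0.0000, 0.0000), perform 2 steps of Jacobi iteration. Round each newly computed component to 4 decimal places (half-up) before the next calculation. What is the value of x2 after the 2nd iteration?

Iteration 1:
  x1 = (-12 - (-4)·0.0000 - (-1)·0.0000) / (6) = -2.0000
  x2 = (-10 - (-1)·0.0000 - (-4)·0.0000) / (7) = -1.4286
  x3 = (-8 - (-2)·0.0000 - (-1)·0.0000) / (5) = -1.6000
Iteration 2:
  x1 = (-12 - (-4)·-1.4286 - (-1)·-1.6000) / (6) = -3.2191
  x2 = (-10 - (-1)·-2.0000 - (-4)·-1.6000) / (7) = -2.6286
  x3 = (-8 - (-2)·-2.0000 - (-1)·-1.4286) / (5) = -2.6857

-2.6286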